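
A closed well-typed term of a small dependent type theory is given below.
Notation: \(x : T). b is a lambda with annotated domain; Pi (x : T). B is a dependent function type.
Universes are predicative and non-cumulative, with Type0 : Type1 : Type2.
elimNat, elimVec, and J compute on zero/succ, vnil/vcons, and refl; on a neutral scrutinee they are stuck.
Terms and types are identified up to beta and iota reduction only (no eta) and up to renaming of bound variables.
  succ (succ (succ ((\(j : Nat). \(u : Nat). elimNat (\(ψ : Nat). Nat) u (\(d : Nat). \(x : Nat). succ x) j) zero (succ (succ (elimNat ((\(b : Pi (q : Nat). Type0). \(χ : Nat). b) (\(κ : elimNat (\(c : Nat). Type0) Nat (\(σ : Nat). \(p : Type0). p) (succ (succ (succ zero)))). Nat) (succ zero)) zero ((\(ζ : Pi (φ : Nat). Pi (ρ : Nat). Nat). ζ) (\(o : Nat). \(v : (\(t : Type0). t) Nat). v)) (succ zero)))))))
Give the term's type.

type:
  Nat


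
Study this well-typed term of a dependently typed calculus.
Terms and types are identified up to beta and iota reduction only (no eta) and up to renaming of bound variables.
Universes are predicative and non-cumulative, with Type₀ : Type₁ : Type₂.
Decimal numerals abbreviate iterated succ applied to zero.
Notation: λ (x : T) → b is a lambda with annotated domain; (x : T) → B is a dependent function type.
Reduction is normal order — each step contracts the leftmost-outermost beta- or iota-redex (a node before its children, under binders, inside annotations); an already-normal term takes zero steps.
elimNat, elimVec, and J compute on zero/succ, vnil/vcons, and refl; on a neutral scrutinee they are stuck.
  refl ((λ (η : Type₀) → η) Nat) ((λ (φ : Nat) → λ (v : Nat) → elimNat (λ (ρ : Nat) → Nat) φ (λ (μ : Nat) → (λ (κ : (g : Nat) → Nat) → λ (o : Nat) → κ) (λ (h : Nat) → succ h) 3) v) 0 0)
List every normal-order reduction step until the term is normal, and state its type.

normal-order reduction:
  refl ((λ (η : Type₀) → η) Nat) ((λ (φ : Nat) → λ (v : Nat) → elimNat (λ (ρ : Nat) → Nat) φ (λ (μ : Nat) → (λ (κ : (g : Nat) → Nat) → λ (o : Nat) → κ) (λ (h : Nat) → succ h) 3) v) 0 0)
  ~> refl Nat ((λ (η : Nat) → λ (φ : Nat) → elimNat (λ (v : Nat) → Nat) η (λ (ρ : Nat) → (λ (μ : (κ : Nat) → Nat) → λ (g : Nat) → μ) (λ (o : Nat) → succ o) 3) φ) 0 0)
  ~> refl Nat ((λ (η : Nat) → elimNat (λ (φ : Nat) → Nat) 0 (λ (v : Nat) → (λ (ρ : (μ : Nat) → Nat) → λ (κ : Nat) → ρ) (λ (g : Nat) → succ g) 3) η) 0)
  ~> refl Nat (elimNat (λ (η : Nat) → Nat) 0 (λ (φ : Nat) → (λ (v : (ρ : Nat) → Nat) → λ (μ : Nat) → v) (λ (κ : Nat) → succ κ) 3) 0)
  ~> refl Nat 0
inferred type:
  Eq Nat 0 0


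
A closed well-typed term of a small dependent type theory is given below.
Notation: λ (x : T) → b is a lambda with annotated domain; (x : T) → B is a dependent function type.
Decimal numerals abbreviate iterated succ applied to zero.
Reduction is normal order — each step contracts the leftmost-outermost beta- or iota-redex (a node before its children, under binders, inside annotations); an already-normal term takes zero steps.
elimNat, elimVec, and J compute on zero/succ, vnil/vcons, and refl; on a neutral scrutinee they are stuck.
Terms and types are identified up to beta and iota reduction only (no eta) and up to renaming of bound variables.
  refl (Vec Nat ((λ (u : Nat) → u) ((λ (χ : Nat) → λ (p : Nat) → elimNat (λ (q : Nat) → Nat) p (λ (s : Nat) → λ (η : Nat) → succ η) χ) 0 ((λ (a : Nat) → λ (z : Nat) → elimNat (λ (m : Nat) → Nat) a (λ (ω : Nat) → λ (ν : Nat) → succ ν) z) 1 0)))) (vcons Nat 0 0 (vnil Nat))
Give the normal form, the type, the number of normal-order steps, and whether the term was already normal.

resulting normal form:
  refl (Vec Nat 1) (vcons Nat 0 0 (vnil Nat))
inferred type:
  Eq (Vec Nat 1) (vcons Nat 0 0 (vnil Nat)) (vcons Nat 0 0 (vnil Nat))
steps to reach normal form (normal order): 7
started in normal form: no
first contracted redex: a beta-redex


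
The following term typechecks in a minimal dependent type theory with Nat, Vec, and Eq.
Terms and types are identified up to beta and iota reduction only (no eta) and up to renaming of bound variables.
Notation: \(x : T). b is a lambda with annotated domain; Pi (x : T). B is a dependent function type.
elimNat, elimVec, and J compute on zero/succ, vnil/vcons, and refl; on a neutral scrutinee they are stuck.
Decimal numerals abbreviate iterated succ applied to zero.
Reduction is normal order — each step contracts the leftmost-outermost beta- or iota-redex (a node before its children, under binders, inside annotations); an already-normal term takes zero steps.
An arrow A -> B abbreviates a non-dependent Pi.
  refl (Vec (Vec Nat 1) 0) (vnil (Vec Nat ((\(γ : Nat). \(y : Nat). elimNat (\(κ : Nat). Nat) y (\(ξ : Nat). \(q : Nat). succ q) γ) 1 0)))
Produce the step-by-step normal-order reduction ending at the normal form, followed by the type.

normal-order reduction:
  refl (Vec (Vec Nat 1) 0) (vnil (Vec Nat ((\(γ : Nat). \(y : Nat). elimNat (\(κ : Nat). Nat) y (\(ξ : Nat). \(q : Nat). succ q) γ) 1 0)))
  ~> refl (Vec (Vec Nat 1) 0) (vnil (Vec Nat ((\(γ : Nat). elimNat (\(y : Nat). Nat) γ (\(κ : Nat). \(ξ : Nat). succ ξ) 1) 0)))
  ~> refl (Vec (Vec Nat 1) 0) (vnil (Vec Nat (elimNat (\(γ : Nat). Nat) 0 (\(y : Nat). \(κ : Nat). succ κ) 1)))
  ~> refl (Vec (Vec Nat 1) 0) (vnil (Vec Nat ((\(γ : Nat). \(y : Nat). succ y) 0 (elimNat (\(κ : Nat). Nat) 0 (\(ξ : Nat). \(q : Nat). succ q) 0))))
  ~> refl (Vec (Vec Nat 1) 0) (vnil (Vec Nat ((\(γ : Nat). succ γ) (elimNat (\(y : Nat). Nat) 0 (\(κ : Nat). \(ξ : Nat). succ ξ) 0))))
  ~> refl (Vec (Vec Nat 1) 0) (vnil (Vec Nat (succ (elimNat (\(γ : Nat). Nat) 0 (\(y : Nat). \(κ : Nat). succ κ) 0))))
  ~> refl (Vec (Vec Nat 1) 0) (vnil (Vec Nat 1))
type:
  Eq (Vec (Vec Nat 1) 0) (vnil (Vec Nat 1)) (vnil (Vec Nat 1))


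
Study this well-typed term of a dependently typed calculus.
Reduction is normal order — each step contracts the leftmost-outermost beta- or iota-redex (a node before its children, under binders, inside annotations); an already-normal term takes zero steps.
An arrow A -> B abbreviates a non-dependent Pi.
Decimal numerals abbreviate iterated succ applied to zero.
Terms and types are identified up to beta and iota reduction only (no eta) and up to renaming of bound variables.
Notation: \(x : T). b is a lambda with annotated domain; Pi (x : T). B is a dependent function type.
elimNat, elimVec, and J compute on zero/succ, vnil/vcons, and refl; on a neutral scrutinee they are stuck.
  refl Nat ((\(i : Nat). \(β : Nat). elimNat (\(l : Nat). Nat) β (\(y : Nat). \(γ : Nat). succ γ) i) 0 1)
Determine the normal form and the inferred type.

resulting normal form:
  refl Nat 1
type:
  Eq Nat 1 1


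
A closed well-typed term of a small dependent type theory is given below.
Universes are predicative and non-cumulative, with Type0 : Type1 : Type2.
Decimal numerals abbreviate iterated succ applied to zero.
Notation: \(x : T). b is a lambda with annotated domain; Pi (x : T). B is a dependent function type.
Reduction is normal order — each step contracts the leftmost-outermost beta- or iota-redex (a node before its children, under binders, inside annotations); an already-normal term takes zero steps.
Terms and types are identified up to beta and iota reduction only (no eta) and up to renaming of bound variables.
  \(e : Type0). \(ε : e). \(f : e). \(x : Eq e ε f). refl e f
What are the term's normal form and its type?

normal form:
  \(e : Type0). \(ε : e). \(f : e). \(x : Eq e ε f). refl e f
the term's type:
  Pi (e : Type0). Pi (ε : e). Pi (f : e). Pi (x : Eq e ε f). Eq e f f


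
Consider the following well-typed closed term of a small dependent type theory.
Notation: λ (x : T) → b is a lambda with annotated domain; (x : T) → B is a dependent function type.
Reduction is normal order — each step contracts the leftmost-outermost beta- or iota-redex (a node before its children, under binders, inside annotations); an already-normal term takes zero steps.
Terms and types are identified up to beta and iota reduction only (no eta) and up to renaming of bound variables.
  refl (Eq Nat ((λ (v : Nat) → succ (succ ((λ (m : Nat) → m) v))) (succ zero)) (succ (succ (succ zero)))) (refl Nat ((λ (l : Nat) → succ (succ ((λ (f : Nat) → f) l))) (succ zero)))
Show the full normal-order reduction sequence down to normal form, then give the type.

normal-order reduction sequence:
  refl (Eq Nat ((λ (v : Nat) → succ (succ ((λ (m : Nat) → m) v))) (succ zero)) (succ (succ (succ zero)))) (refl Nat ((λ (l : Nat) → succ (succ ((λ (f : Nat) → f) l))) (succ zero)))
  ~> refl (Eq Nat (succ (succ ((λ (v : Nat) → v) (succ zero)))) (succ (succ (succ zero)))) (refl Nat ((λ (m : Nat) → succ (succ ((λ (l : Nat) → l) m))) (succ zero)))
  ~> refl (Eq Nat (succ (succ (succ zero))) (succ (succ (succ zero)))) (refl Nat ((λ (v : Nat) → succ (succ ((λ (m : Nat) → m) v))) (succ zero)))
  ~> refl (Eq Nat (succ (succ (succ zero))) (succ (succ (succ zero)))) (refl Nat (succ (succ ((λ (v : Nat) → v) (succ zero)))))
  ~> refl (Eq Nat (succ (succ (succ zero))) (succ (succ (succ zero)))) (refl Nat (succ (succ (succ zero))))
inferred type:
  Eq (Eq Nat (succ (succ (succ zero))) (succ (succ (succ zero)))) (refl Nat (succ (succ (succ zero)))) (refl Nat (succ (succ (succ zero))))


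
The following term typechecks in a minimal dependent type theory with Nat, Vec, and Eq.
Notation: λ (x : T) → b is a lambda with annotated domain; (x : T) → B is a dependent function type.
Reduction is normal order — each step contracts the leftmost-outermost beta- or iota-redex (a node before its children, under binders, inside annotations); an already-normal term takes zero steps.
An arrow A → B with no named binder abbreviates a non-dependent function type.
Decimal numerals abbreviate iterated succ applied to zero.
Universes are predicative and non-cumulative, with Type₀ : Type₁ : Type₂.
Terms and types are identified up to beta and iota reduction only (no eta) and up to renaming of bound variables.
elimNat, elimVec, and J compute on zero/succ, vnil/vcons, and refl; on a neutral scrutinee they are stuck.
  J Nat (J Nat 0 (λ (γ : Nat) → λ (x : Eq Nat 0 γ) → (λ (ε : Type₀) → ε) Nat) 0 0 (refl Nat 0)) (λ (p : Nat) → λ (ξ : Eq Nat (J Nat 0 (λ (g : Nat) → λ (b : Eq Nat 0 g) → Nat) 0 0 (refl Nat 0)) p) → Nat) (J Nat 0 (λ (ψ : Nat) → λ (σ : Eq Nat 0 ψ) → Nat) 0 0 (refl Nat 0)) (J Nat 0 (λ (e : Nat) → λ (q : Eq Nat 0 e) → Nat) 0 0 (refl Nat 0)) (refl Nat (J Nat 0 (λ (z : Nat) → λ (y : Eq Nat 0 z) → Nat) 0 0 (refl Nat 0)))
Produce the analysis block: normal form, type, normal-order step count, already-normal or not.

reduced normal form:
  0
inferred type:
  Nat
steps to reach normal form (normal order): 2
started in normal form: no
first contracted redex: a J iota-redex


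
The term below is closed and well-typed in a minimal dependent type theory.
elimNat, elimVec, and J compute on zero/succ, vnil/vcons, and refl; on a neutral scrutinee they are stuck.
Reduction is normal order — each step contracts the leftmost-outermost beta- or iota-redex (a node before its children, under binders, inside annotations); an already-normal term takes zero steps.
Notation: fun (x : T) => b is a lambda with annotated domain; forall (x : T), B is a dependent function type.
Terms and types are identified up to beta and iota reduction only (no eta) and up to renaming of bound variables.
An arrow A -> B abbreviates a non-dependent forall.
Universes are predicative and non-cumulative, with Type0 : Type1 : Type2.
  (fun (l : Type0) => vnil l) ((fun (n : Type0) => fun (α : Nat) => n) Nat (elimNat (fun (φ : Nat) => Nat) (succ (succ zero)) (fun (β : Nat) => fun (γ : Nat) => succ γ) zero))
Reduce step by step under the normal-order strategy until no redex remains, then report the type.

reduction (normal order):
  (fun (l : Type0) => vnil l) ((fun (n : Type0) => fun (α : Nat) => n) Nat (elimNat (fun (φ : Nat) => Nat) (succ (succ zero)) (fun (β : Nat) => fun (γ : Nat) => succ γ) zero))
  ~> vnil ((fun (l : Type0) => fun (n : Nat) => l) Nat (elimNat (fun (α : Nat) => Nat) (succ (succ zero)) (fun (φ : Nat) => fun (β : Nat) => succ β) zero))
  ~> vnil ((fun (l : Nat) => Nat) (elimNat (fun (n : Nat) => Nat) (succ (succ zero)) (fun (α : Nat) => fun (φ : Nat) => succ φ) zero))
  ~> vnil Nat
inferred type:
  Vec Nat zero


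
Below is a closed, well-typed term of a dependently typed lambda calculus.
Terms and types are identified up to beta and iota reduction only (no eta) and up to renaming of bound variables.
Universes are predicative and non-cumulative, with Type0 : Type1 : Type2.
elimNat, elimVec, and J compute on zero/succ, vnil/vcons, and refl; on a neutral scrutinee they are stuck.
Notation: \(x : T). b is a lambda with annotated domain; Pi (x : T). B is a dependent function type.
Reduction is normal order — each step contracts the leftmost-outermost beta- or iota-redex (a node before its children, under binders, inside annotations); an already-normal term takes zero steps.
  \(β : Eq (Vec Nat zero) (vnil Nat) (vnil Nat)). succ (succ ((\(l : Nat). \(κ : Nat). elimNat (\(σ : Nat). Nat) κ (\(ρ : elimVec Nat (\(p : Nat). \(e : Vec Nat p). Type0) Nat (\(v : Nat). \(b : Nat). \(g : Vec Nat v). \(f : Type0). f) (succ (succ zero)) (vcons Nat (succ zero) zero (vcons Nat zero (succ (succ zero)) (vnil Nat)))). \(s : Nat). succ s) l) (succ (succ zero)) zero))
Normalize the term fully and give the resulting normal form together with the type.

resulting normal form:
  \(β : Eq (Vec Nat zero) (vnil Nat) (vnil Nat)). succ (succ (succ (succ zero)))
inferred type:
  Pi (β : Eq (Vec Nat zero) (vnil Nat) (vnil Nat)). Nat


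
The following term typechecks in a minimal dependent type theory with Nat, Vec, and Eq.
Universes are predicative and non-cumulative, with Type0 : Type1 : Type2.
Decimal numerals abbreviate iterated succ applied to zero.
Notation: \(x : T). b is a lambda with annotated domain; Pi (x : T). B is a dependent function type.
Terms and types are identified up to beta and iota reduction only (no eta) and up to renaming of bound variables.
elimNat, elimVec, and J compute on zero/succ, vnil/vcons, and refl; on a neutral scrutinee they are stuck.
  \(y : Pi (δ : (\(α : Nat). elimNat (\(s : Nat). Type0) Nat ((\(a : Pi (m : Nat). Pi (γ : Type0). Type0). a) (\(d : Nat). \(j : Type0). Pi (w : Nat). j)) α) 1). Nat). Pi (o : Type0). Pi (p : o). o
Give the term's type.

inferred type:
  Pi (y : Pi (δ : Pi (α : Nat). Nat). Nat). Type1


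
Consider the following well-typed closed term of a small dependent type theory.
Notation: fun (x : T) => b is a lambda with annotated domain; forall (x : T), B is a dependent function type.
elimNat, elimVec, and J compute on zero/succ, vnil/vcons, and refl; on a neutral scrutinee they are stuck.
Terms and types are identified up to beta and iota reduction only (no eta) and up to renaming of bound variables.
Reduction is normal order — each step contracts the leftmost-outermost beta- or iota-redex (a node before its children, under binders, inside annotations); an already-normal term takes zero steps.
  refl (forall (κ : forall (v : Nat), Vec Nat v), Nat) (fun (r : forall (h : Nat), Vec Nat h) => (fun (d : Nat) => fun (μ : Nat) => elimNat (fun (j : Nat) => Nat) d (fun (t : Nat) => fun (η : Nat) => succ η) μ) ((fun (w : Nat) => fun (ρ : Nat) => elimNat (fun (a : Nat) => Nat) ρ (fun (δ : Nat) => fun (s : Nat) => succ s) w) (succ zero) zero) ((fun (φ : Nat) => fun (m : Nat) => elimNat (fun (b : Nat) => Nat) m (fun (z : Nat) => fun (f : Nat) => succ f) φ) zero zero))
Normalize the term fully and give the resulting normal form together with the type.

reduced normal form:
  refl (forall (κ : forall (v : Nat), Vec Nat v), Nat) (fun (r : forall (h : Nat), Vec Nat h) => succ zero)
the term's type:
  Eq (forall (κ : forall (v : Nat), Vec Nat v), Nat) (fun (r : forall (h : Nat), Vec Nat h) => succ zero) (fun (d : forall (μ : Nat), Vec Nat μ) => succ zero)


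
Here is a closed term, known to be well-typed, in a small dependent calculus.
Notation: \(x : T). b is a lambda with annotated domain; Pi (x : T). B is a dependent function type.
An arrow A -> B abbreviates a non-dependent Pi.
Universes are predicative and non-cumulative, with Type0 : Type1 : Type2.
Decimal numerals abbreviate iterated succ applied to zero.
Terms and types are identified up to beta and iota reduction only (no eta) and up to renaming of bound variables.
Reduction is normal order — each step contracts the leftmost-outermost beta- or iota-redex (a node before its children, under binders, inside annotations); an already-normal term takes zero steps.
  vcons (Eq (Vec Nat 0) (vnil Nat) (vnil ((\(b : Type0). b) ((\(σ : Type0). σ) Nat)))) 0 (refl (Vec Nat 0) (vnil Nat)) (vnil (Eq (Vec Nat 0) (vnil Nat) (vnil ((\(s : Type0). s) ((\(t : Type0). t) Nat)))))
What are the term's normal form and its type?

reduced normal form:
  vcons (Eq (Vec Nat 0) (vnil Nat) (vnil Nat)) 0 (refl (Vec Nat 0) (vnil Nat)) (vnil (Eq (Vec Nat 0) (vnil Nat) (vnil Nat)))
type:
  Vec (Eq (Vec Nat 0) (vnil Nat) (vnil Nat)) 1
observation: the term reaches its normal form after 4 normal-order steps.


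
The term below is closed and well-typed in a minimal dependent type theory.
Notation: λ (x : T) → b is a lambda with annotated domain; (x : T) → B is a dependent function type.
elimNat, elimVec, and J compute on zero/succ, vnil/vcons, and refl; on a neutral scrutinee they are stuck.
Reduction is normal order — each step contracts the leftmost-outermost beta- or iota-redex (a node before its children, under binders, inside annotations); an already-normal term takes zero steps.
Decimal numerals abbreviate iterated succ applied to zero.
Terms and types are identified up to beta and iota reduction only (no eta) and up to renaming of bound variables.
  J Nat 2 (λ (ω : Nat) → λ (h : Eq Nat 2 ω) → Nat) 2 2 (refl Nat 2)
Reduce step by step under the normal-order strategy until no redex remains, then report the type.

reduction (normal order):
  J Nat 2 (λ (ω : Nat) → λ (h : Eq Nat 2 ω) → Nat) 2 2 (refl Nat 2)
  ~> 2
inferred type:
  Nat


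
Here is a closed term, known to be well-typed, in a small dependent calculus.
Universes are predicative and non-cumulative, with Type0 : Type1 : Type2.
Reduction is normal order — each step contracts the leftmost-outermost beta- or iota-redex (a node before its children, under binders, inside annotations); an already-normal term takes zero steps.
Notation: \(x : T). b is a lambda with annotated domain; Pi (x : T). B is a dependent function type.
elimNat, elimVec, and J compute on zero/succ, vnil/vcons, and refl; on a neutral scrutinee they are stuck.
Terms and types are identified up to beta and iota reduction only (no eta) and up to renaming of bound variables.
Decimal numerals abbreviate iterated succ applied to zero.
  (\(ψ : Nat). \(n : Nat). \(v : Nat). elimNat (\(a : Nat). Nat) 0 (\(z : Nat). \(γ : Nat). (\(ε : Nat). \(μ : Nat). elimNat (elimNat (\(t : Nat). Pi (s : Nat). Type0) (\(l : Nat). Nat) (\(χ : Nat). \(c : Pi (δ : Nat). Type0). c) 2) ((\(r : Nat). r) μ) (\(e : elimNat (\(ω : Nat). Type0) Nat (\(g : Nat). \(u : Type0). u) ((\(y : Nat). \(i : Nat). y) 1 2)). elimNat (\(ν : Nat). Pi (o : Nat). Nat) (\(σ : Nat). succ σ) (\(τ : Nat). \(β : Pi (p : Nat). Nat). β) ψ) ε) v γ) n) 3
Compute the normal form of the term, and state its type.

normal form:
  \(ψ : Nat). \(n : Nat). elimNat (\(v : Nat). Nat) 0 (\(a : Nat). \(z : Nat). elimNat (\(γ : Nat). Nat) z (\(ε : Nat). \(μ : Nat). succ μ) n) ψ
type:
  Pi (ψ : Nat). Pi (n : Nat). Nat
observation: the term reaches its normal form after 27 normal-order steps.


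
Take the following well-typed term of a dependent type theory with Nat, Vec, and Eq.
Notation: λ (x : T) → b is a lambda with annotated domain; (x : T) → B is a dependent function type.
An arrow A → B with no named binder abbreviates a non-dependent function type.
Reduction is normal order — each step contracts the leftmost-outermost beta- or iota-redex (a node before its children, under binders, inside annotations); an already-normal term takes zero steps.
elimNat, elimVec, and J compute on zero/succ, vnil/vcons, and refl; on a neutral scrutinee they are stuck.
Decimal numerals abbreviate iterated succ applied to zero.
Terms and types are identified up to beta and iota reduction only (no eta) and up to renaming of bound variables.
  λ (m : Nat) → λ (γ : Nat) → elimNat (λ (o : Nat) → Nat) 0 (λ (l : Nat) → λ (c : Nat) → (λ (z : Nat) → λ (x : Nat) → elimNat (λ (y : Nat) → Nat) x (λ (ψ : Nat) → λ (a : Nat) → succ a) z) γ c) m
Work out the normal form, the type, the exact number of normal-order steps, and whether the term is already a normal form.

normal form:
  λ (m : Nat) → λ (γ : Nat) → elimNat (λ (o : Nat) → Nat) 0 (λ (l : Nat) → λ (c : Nat) → elimNat (λ (z : Nat) → Nat) c (λ (x : Nat) → λ (y : Nat) → succ y) γ) m
type:
  Nat → Nat → Nat
normal-order step count: 2
started in normal form: no
first contracted redex: a beta-redex


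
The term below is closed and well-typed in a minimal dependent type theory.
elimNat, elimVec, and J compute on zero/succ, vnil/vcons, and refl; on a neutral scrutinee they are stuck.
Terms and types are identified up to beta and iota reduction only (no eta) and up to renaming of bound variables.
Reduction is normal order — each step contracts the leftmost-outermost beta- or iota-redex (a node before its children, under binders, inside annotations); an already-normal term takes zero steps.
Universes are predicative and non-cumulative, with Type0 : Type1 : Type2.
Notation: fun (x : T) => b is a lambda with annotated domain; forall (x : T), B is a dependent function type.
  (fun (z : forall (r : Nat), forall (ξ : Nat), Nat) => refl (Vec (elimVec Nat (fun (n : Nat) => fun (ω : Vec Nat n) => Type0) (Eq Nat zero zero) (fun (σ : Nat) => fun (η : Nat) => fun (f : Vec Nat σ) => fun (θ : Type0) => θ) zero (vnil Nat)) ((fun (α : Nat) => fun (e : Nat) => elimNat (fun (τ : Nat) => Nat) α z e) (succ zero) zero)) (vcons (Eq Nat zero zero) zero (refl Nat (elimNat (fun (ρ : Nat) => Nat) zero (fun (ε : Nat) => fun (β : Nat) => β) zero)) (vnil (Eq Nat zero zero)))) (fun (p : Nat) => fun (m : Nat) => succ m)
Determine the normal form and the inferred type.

resulting normal form:
  refl (Vec (Eq Nat zero zero) (succ zero)) (vcons (Eq Nat zero zero) zero (refl Nat zero) (vnil (Eq Nat zero zero)))
inferred type:
  Eq (Vec (Eq Nat zero zero) (succ zero)) (vcons (Eq Nat zero zero) zero (refl Nat zero) (vnil (Eq Nat zero zero))) (vcons (Eq Nat zero zero) zero (refl Nat zero) (vnil (Eq Nat zero zero)))
observation: reduction starts at a beta-redex, and 6 normal-order steps reach the normal form.


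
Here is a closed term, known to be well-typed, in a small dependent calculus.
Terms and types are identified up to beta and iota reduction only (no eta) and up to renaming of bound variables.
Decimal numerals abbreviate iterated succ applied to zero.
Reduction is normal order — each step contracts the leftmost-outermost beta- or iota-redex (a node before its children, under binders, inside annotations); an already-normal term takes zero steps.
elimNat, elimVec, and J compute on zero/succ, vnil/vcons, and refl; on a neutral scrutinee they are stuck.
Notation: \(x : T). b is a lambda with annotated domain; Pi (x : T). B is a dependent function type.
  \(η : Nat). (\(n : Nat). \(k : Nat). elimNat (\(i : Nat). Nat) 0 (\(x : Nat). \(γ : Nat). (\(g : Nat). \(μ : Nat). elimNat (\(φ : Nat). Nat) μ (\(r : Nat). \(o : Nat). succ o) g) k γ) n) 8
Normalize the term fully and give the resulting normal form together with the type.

normal form:
  \(η : Nat). \(n : Nat). elimNat (\(k : Nat). Nat) (elimNat (\(i : Nat). Nat) (elimNat (\(x : Nat). Nat) (elimNat (\(γ : Nat). Nat) (elimNat (\(g : Nat). Nat) (elimNat (\(μ : Nat). Nat) (elimNat (\(φ : Nat). Nat) (elimNat (\(r : Nat). Nat) 0 (\(o : Nat). \(κ : Nat). succ κ) n) (\(c : Nat). \(u : Nat). succ u) n) (\(α : Nat). \(h : Nat). succ h) n) (\(y : Nat). \(θ : Nat). succ θ) n) (\(s : Nat). \(m : Nat). succ m) n) (\(σ : Nat). \(ζ : Nat). succ ζ) n) (\(p : Nat). \(e : Nat). succ e) n) (\(ψ : Nat). \(δ : Nat). succ δ) n
the term's type:
  Pi (η : Nat). Pi (n : Nat). Nat


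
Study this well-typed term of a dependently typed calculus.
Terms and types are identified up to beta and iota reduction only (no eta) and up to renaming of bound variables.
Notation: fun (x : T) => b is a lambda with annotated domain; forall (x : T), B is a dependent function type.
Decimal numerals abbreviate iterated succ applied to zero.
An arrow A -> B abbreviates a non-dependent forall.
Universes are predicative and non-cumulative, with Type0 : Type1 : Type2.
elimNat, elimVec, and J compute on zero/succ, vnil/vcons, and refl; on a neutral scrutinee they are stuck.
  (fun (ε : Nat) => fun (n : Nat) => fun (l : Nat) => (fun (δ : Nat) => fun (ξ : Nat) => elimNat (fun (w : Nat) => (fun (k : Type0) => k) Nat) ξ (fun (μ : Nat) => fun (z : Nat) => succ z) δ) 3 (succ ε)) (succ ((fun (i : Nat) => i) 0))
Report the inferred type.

inferred type:
  Nat -> Nat -> Nat


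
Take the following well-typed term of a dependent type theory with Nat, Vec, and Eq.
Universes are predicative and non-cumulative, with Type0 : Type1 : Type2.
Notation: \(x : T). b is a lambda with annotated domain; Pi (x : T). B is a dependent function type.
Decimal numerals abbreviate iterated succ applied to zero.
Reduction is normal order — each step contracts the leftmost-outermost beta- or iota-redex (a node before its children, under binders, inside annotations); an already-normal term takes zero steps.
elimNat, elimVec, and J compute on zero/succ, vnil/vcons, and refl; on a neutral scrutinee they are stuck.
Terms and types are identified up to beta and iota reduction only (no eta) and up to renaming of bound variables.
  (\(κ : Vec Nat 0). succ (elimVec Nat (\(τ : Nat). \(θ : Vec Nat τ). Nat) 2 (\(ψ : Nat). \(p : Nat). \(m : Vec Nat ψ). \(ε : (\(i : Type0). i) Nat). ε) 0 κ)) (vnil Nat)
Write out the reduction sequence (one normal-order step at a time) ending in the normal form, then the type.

normal-order reduction sequence:
  (\(κ : Vec Nat 0). succ (elimVec Nat (\(τ : Nat). \(θ : Vec Nat τ). Nat) 2 (\(ψ : Nat). \(p : Nat). \(m : Vec Nat ψ). \(ε : (\(i : Type0). i) Nat). ε) 0 κ)) (vnil Nat)
  ~> succ (elimVec Nat (\(κ : Nat). \(τ : Vec Nat κ). Nat) 2 (\(θ : Nat). \(ψ : Nat). \(p : Vec Nat θ). \(m : (\(ε : Type0). ε) Nat). m) 0 (vnil Nat))
  ~> 3
inferred type:
  Nat


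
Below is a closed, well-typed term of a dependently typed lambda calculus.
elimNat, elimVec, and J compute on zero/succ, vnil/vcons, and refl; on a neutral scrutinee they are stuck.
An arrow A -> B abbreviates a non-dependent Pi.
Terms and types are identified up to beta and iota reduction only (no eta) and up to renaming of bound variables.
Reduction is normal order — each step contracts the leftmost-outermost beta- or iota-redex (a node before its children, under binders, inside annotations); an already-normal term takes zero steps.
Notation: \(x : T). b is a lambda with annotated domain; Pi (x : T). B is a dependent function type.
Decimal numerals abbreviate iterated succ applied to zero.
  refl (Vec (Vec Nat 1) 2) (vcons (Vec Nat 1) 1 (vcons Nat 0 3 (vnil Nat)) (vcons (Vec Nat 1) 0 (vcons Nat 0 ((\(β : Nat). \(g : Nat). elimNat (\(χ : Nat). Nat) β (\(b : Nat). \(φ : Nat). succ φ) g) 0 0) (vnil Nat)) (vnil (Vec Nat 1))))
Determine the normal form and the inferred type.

reduced normal form:
  refl (Vec (Vec Nat 1) 2) (vcons (Vec Nat 1) 1 (vcons Nat 0 3 (vnil Nat)) (vcons (Vec Nat 1) 0 (vcons Nat 0 0 (vnil Nat)) (vnil (Vec Nat 1))))
the term's type:
  Eq (Vec (Vec Nat 1) 2) (vcons (Vec Nat 1) 1 (vcons Nat 0 3 (vnil Nat)) (vcons (Vec Nat 1) 0 (vcons Nat 0 0 (vnil Nat)) (vnil (Vec Nat 1)))) (vcons (Vec Nat 1) 1 (vcons Nat 0 3 (vnil Nat)) (vcons (Vec Nat 1) 0 (vcons Nat 0 0 (vnil Nat)) (vnil (Vec Nat 1))))
observation: reduction starts at a beta-redex, and 3 normal-order steps reach the normal form.


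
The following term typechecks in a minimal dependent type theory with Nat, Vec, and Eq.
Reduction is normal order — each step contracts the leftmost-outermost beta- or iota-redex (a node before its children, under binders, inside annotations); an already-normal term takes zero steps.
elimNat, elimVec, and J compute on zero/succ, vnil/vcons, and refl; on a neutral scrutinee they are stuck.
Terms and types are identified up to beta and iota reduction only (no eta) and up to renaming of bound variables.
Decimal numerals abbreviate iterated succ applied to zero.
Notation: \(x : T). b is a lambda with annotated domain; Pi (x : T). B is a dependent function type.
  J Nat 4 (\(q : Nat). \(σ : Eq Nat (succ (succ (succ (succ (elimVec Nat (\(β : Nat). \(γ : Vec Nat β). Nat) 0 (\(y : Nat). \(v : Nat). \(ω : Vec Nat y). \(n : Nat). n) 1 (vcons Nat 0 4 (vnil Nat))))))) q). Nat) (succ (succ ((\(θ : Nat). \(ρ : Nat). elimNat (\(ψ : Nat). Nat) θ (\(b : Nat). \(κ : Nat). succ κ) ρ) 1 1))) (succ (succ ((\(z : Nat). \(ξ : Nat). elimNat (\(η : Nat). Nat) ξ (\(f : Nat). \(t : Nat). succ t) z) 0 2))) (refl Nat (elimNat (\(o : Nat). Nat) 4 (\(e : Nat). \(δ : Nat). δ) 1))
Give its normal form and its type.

resulting normal form:
  4
the term's type:
  Nat
observation: the first redex contracted is a J iota-redex; the normal form is reached in 7 normal-order steps.


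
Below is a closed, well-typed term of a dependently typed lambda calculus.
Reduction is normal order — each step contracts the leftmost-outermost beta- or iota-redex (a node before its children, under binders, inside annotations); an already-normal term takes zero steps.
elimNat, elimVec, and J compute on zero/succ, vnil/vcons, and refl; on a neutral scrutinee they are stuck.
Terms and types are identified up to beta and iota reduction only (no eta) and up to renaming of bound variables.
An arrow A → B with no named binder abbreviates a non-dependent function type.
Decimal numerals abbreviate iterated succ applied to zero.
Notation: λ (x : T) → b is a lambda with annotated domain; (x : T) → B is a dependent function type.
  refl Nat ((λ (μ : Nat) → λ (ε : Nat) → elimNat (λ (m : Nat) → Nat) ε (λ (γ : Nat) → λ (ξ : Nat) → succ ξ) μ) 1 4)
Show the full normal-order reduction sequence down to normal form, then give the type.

normal-order reduction sequence:
  refl Nat ((λ (μ : Nat) → λ (ε : Nat) → elimNat (λ (m : Nat) → Nat) ε (λ (γ : Nat) → λ (ξ : Nat) → succ ξ) μ) 1 4)
  ~> refl Nat ((λ (μ : Nat) → elimNat (λ (ε : Nat) → Nat) μ (λ (m : Nat) → λ (γ : Nat) → succ γ) 1) 4)
  ~> refl Nat (elimNat (λ (μ : Nat) → Nat) 4 (λ (ε : Nat) → λ (m : Nat) → succ m) 1)
  ~> refl Nat ((λ (μ : Nat) → λ (ε : Nat) → succ ε) 0 (elimNat (λ (m : Nat) → Nat) 4 (λ (γ : Nat) → λ (ξ : Nat) → succ ξ) 0))
  ~> refl Nat ((λ (μ : Nat) → succ μ) (elimNat (λ (ε : Nat) → Nat) 4 (λ (m : Nat) → λ (γ : Nat) → succ γ) 0))
  ~> refl Nat (succ (elimNat (λ (μ : Nat) → Nat) 4 (λ (ε : Nat) → λ (m : Nat) → succ m) 0))
  ~> refl Nat 5
type:
  Eq Nat 5 5


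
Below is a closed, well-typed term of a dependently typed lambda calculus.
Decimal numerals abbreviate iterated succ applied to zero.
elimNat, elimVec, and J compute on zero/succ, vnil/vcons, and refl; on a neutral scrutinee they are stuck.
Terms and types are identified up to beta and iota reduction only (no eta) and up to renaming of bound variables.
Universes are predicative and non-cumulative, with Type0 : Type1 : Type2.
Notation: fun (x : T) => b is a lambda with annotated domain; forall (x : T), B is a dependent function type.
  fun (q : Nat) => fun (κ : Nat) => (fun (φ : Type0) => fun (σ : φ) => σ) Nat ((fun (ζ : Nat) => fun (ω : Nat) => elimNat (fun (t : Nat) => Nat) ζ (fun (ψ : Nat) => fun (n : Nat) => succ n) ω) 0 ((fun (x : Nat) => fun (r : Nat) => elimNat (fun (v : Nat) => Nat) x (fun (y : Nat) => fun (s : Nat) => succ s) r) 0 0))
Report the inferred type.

inferred type:
  forall (q : Nat), forall (κ : Nat), Nat


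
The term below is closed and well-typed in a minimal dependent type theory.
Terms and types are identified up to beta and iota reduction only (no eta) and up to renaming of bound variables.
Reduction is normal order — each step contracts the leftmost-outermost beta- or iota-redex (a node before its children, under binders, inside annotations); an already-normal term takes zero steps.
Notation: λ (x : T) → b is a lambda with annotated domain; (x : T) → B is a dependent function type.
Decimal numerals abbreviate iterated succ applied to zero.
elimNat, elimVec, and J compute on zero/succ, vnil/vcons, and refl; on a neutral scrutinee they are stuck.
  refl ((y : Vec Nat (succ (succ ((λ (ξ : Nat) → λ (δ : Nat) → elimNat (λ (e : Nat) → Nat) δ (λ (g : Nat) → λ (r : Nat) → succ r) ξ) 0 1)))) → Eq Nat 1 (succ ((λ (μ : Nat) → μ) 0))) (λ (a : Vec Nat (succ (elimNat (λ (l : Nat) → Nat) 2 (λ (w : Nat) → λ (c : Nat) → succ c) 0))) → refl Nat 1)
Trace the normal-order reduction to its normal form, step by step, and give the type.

reduction (normal order):
  refl ((y : Vec Nat (succ (succ ((λ (ξ : Nat) → λ (δ : Nat) → elimNat (λ (e : Nat) → Nat) δ (λ (g : Nat) → λ (r : Nat) → succ r) ξ) 0 1)))) → Eq Nat 1 (succ ((λ (μ : Nat) → μ) 0))) (λ (a : Vec Nat (succ (elimNat (λ (l : Nat) → Nat) 2 (λ (w : Nat) → λ (c : Nat) → succ c) 0))) → refl Nat 1)
  ~> refl ((y : Vec Nat (succ (succ ((λ (ξ : Nat) → elimNat (λ (δ : Nat) → Nat) ξ (λ (e : Nat) → λ (g : Nat) → succ g) 0) 1)))) → Eq Nat 1 (succ ((λ (r : Nat) → r) 0))) (λ (μ : Vec Nat (succ (elimNat (λ (a : Nat) → Nat) 2 (λ (l : Nat) → λ (w : Nat) → succ w) 0))) → refl Nat 1)
  ~> refl ((y : Vec Nat (succ (succ (elimNat (λ (ξ : Nat) → Nat) 1 (λ (δ : Nat) → λ (e : Nat) → succ e) 0)))) → Eq Nat 1 (succ ((λ (g : Nat) → g) 0))) (λ (r : Vec Nat (succ (elimNat (λ (μ : Nat) → Nat) 2 (λ (a : Nat) → λ (l : Nat) → succ l) 0))) → refl Nat 1)
  ~> refl ((y : Vec Nat 3) → Eq Nat 1 (succ ((λ (ξ : Nat) → ξ) 0))) (λ (δ : Vec Nat (succ (elimNat (λ (e : Nat) → Nat) 2 (λ (g : Nat) → λ (r : Nat) → succ r) 0))) → refl Nat 1)
  ~> refl ((y : Vec Nat 3) → Eq Nat 1 1) (λ (ξ : Vec Nat (succ (elimNat (λ (δ : Nat) → Nat) 2 (λ (e : Nat) → λ (g : Nat) → succ g) 0))) → refl Nat 1)
  ~> refl ((y : Vec Nat 3) → Eq Nat 1 1) (λ (ξ : Vec Nat 3) → refl Nat 1)
the term's type:
  Eq ((y : Vec Nat 3) → Eq Nat 1 1) (λ (ξ : Vec Nat 3) → refl Nat 1) (λ (δ : Vec Nat 3) → refl Nat 1)


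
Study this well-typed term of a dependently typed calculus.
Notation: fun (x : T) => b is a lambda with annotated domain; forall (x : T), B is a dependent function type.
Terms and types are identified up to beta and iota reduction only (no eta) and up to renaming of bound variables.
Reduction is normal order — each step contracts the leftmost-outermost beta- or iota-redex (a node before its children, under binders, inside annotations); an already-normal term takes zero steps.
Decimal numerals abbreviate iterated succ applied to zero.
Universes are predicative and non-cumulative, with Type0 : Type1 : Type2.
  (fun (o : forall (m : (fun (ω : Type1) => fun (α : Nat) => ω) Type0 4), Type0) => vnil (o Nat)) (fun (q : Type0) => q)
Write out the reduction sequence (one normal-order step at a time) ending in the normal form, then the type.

normal-order reduction:
  (fun (o : forall (m : (fun (ω : Type1) => fun (α : Nat) => ω) Type0 4), Type0) => vnil (o Nat)) (fun (q : Type0) => q)
  ~> vnil ((fun (o : Type0) => o) Nat)
  ~> vnil Nat
inferred type:
  Vec Nat 0


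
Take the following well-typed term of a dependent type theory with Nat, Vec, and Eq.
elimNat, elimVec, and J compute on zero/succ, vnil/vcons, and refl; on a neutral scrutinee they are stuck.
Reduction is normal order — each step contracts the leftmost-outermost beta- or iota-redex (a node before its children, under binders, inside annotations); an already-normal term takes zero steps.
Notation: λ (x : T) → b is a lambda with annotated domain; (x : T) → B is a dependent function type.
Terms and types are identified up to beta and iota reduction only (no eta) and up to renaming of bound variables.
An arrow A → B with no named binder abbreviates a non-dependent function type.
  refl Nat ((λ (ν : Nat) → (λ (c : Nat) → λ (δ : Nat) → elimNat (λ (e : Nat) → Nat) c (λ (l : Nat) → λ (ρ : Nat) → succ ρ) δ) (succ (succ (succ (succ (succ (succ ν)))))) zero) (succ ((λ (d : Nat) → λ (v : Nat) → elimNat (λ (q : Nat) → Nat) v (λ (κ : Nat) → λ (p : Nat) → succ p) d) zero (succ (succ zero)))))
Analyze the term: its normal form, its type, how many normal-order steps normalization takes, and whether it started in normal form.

resulting normal form:
  refl Nat (succ (succ (succ (succ (succ (succ (succ (succ (succ zero)))))))))
type:
  Eq Nat (succ (succ (succ (succ (succ (succ (succ (succ (succ zero))))))))) (succ (succ (succ (succ (succ (succ (succ (succ (succ zero)))))))))
reduction steps (normal order): 7
already normal: no
first redex: a beta-redex


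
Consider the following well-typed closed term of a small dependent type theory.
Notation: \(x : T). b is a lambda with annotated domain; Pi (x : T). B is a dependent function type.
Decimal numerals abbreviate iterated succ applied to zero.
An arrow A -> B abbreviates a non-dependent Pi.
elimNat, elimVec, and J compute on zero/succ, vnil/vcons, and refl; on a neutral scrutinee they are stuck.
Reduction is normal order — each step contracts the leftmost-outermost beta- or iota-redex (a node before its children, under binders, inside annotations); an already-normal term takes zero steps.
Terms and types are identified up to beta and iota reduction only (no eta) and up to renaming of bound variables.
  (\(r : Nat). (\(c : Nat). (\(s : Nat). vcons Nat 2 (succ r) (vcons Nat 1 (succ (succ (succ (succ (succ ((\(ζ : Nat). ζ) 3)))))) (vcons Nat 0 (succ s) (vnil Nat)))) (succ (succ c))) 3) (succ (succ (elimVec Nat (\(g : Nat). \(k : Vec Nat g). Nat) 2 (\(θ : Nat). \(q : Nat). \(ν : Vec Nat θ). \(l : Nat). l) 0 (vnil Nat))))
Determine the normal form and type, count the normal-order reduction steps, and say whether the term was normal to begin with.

normal form:
  vcons Nat 2 5 (vcons Nat 1 8 (vcons Nat 0 6 (vnil Nat)))
the term's type:
  Vec Nat 3
steps to reach normal form (normal order): 5
term was already normal: no
first contracted redex: a beta-redex


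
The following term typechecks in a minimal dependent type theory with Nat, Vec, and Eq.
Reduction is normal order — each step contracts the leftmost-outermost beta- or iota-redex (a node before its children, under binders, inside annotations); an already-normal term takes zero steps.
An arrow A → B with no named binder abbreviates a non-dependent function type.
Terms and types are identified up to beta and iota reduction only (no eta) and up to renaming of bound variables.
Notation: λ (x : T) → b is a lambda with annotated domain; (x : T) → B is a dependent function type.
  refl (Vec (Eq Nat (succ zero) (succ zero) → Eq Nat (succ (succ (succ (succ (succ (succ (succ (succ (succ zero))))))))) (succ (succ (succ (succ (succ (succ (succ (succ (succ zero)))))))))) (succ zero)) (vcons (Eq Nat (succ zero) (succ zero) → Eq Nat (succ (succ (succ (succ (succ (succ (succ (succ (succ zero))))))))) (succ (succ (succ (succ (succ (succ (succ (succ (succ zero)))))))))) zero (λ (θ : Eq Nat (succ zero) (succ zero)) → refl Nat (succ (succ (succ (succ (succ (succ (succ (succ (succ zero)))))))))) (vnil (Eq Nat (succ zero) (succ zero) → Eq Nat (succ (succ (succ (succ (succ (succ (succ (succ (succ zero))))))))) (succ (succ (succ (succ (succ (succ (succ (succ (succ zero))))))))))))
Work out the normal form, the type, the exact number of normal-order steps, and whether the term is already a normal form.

resulting normal form:
  refl (Vec (Eq Nat (succ zero) (succ zero) → Eq Nat (succ (succ (succ (succ (succ (succ (succ (succ (succ zero))))))))) (succ (succ (succ (succ (succ (succ (succ (succ (succ zero)))))))))) (succ zero)) (vcons (Eq Nat (succ zero) (succ zero) → Eq Nat (succ (succ (succ (succ (succ (succ (succ (succ (succ zero))))))))) (succ (succ (succ (succ (succ (succ (succ (succ (succ zero)))))))))) zero (λ (θ : Eq Nat (succ zero) (succ zero)) → refl Nat (succ (succ (succ (succ (succ (succ (succ (succ (succ zero)))))))))) (vnil (Eq Nat (succ zero) (succ zero) → Eq Nat (succ (succ (succ (succ (succ (succ (succ (succ (succ zero))))))))) (succ (succ (succ (succ (succ (succ (succ (succ (succ zero))))))))))))
type:
  Eq (Vec (Eq Nat (succ zero) (succ zero) → Eq Nat (succ (succ (succ (succ (succ (succ (succ (succ (succ zero))))))))) (succ (succ (succ (succ (succ (succ (succ (succ (succ zero)))))))))) (succ zero)) (vcons (Eq Nat (succ zero) (succ zero) → Eq Nat (succ (succ (succ (succ (succ (succ (succ (succ (succ zero))))))))) (succ (succ (succ (succ (succ (succ (succ (succ (succ zero)))))))))) zero (λ (θ : Eq Nat (succ zero) (succ zero)) → refl Nat (succ (succ (succ (succ (succ (succ (succ (succ (succ zero)))))))))) (vnil (Eq Nat (succ zero) (succ zero) → Eq Nat (succ (succ (succ (succ (succ (succ (succ (succ (succ zero))))))))) (succ (succ (succ (succ (succ (succ (succ (succ (succ zero)))))))))))) (vcons (Eq Nat (succ zero) (succ zero) → Eq Nat (succ (succ (succ (succ (succ (succ (succ (succ (succ zero))))))))) (succ (succ (succ (succ (succ (succ (succ (succ (succ zero)))))))))) zero (λ (a : Eq Nat (succ zero) (succ zero)) → refl Nat (succ (succ (succ (succ (succ (succ (succ (succ (succ zero)))))))))) (vnil (Eq Nat (succ zero) (succ zero) → Eq Nat (succ (succ (succ (succ (succ (succ (succ (succ (succ zero))))))))) (succ (succ (succ (succ (succ (succ (succ (succ (succ zero))))))))))))
steps to reach normal form (normal order): 0
term was already normal: yes
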